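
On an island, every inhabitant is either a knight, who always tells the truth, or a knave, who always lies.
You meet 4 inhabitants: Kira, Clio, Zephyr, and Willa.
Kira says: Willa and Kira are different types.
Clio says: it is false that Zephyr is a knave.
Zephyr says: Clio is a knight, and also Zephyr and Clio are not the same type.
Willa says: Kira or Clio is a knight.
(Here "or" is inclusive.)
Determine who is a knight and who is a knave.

Knights: none. Knaves: Kira, Clio, Zephyr, and Willa.

Suppose Kira is a knight. Then Kira's statement "Willa and Kira are different types" would have to be true. Checking the 8 ways to assign the others, none is consistent with every speaker.
(For instance, with Clio=knave, Zephyr=knave, Willa=knave, Willa's claim "Kira or Clio is a knight" comes out true where it would need to be false.)
So Kira must be a knave, making "Willa and Kira are different types" false. Taking Kira=knave, Clio=knave, Zephyr=knave, Willa=knave, each remaining statement checks out:
  Clio (knave): "it is false that Zephyr is a knave" — false. ✓
  Zephyr (knave): "Clio is a knight, and also Zephyr and Clio are not the same type" — false. ✓
  Willa (knave): "Kira or Clio is a knight" — false. ✓
This is the unique consistent assignment.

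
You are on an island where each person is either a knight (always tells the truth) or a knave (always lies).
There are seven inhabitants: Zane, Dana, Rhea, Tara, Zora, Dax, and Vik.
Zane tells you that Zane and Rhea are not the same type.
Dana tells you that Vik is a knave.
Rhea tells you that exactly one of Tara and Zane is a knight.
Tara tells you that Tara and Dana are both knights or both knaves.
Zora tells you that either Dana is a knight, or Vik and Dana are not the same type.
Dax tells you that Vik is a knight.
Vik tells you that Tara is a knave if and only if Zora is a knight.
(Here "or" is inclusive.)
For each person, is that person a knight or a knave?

Zane is a knight, Dana is a knight, Rhea is a knave, Tara is a knight, Zora is a knight, Dax is a knave, and Vik is a knave.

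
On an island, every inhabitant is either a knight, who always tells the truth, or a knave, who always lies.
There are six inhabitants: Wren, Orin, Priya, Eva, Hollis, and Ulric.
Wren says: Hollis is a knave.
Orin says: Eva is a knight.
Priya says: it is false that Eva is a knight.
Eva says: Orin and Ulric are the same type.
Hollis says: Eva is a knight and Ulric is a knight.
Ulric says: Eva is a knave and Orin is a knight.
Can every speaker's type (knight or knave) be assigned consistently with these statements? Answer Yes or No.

No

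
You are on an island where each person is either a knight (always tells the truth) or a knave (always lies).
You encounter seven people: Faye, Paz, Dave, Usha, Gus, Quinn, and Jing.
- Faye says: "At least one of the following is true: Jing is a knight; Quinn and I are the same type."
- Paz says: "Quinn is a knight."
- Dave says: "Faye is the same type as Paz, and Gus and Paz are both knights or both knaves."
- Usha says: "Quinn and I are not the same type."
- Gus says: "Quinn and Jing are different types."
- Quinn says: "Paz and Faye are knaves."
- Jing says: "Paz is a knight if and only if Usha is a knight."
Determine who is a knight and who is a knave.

Faye is a knight, Paz is a knave, Dave is a knave, Usha is a knave, Gus is a knight, Quinn is a knave, and Jing is a knight.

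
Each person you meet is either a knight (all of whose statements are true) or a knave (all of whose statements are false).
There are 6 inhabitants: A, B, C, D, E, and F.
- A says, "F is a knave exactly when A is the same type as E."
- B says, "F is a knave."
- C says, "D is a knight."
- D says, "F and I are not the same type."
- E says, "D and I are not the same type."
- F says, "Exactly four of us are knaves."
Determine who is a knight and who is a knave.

Knights: A, B, and E. Knaves: C, D, and F.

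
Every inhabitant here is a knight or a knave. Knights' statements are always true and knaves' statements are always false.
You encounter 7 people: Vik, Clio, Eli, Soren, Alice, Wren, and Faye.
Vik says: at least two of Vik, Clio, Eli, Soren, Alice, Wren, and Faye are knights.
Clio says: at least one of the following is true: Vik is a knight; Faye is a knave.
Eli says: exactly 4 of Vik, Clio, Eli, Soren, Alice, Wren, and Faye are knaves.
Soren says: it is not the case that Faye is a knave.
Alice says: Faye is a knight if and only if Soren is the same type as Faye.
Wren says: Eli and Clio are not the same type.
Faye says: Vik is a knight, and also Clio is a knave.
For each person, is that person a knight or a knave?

Vik is a knight, Clio is a knight, Eli is a knight, Soren is a knave, Alice is a knave, Wren is a knave, and Faye is a knave.

Since Vik is a knight, "at least two of Vik, Clio, Eli, Soren, Alice, Wren, and Faye are knights" needs to be True, which holds.
Clio is a knight, and the claim "at least one of the following is true: Vik is a knight; Faye is a knave" is indeed True.
Eli (knight): "exactly 4 of Vik, Clio, Eli, Soren, Alice, Wren, and Faye are knaves" — True. ✓
Soren is a knave, and the claim "it is not the case that Faye is a knave" is indeed False.
Alice is a knave, and the claim "Faye is a knight if and only if Soren is the same type as Faye" is indeed False.
Wren is a knave, so "Eli and Clio are not the same type" must be False — and it is.
Faye is a knave; "Vik is a knight, and also Clio is a knave" is False, as required.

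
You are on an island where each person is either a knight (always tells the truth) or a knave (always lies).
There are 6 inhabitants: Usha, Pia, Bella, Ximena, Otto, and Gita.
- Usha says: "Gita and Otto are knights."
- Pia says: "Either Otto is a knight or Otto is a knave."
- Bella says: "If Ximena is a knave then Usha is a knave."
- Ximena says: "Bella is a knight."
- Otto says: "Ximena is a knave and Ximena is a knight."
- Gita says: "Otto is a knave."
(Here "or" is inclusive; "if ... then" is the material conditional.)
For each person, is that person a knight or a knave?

Usha is a knave, Pia is a knight, Bella is a knight, Ximena is a knight, Otto is a knave, and Gita is a knight.

As a knave, Usha's statement "Gita and Otto are knights" should be false; it is.
Pia is a knight; "either Otto is a knight or Otto is a knave" is true, as required.
Bella (knight): "if Ximena is a knave then Usha is a knave" — true. ✓
Ximena (knight): "Bella is a knight" — true. ✓
Since Otto is a knave, "Ximena is a knave and Ximena is a knight" needs to be false, which holds.
As a knight, Gita's statement "Otto is a knave" should be true; it is.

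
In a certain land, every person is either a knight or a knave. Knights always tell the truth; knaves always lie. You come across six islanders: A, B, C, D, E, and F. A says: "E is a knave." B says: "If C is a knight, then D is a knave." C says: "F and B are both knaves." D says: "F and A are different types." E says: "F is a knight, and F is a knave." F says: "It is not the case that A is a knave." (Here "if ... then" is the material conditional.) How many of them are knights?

3

The unique consistent assignment is A=knight, B=knight, C=knave, D=knave, E=knave, F=knight.
That has 3 knights.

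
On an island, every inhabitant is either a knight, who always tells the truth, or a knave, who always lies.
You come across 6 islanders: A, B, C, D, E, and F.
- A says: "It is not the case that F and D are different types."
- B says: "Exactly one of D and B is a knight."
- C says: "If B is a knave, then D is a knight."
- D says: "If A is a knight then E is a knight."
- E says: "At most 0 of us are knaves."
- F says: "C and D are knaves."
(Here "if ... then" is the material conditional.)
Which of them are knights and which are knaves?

Knights: A, B, and C. Knaves: D, E, and F.

Since A is a knight, "it is not the case that F and D are different types" needs to be True, which holds.
B (knight): "exactly one of D and B is a knight" — True. ✓
C is a knight, so "if B is a knave, then D is a knight" must be True — and it is.
D is a knave, and the claim "if A is a knight then E is a knight" is indeed false.
As a knave, E's statement "at most 0 of us are knaves" should be false; it is.
As a knave, F's statement "C and D are knaves" should be false; it is.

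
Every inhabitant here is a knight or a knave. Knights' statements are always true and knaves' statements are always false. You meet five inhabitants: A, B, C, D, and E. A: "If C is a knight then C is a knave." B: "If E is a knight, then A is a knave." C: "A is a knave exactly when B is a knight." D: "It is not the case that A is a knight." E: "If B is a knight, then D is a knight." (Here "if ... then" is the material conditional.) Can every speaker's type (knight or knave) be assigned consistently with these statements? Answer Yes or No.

Yes

One consistent assignment: A=knight, B=knight, C=knave, D=knave, E=knave.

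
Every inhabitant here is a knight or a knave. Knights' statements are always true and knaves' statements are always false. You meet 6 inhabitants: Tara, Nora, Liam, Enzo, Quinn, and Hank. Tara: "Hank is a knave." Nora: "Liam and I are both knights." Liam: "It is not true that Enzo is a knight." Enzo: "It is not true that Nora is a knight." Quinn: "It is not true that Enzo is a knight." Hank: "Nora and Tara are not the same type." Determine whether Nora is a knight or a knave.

Nora is a knight.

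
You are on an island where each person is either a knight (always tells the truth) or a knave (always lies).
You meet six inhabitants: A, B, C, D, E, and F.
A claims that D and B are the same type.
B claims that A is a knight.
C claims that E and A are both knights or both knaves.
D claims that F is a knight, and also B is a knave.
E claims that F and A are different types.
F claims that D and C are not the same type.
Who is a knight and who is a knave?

A is a knave, B is a knave, C is a knave, D is a knight, E is a knight, and F is a knight.

A is a knave, and the claim "D and B are the same type" is indeed False.
B (knave): "A is a knight" — False. ✓
C (knave): "E and A are both knights or both knaves" — False. ✓
D is a knight, and the claim "F is a knight, and also B is a knave" is indeed true.
E (knight): "F and A are different types" — true. ✓
F is a knight, so "D and C are not the same type" must be true — and it is.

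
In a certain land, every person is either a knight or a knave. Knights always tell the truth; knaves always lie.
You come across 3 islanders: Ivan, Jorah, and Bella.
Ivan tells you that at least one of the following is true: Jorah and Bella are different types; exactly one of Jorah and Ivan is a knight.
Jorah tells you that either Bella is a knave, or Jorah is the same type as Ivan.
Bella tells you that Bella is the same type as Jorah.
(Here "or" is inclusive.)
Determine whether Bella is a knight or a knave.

Bella is a knave.

Consistent assignments: {Ivan=knight, Jorah=knight, Bella=knave}
In every consistent assignment, Bella is a knave.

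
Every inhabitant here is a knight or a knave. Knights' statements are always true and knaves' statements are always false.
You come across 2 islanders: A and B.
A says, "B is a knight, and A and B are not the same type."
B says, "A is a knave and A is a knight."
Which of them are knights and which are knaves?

Since A is a knave, "B is a knight, and A and B are not the same type" needs to be False, which holds.
Since B is a knave, "A is a knave and A is a knight" needs to be False, which holds.

A is a knave and B is a knave.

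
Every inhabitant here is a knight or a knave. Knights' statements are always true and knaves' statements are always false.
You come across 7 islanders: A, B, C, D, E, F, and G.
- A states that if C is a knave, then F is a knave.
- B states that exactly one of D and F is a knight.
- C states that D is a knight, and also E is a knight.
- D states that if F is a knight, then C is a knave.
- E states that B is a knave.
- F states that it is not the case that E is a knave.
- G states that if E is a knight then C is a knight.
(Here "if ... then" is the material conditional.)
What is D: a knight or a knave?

D is a knight.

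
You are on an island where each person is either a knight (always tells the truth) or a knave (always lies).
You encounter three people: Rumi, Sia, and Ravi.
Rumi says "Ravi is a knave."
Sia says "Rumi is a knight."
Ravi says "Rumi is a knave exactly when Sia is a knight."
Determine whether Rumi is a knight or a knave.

Consistent assignments: {Rumi=knight, Sia=knight, Ravi=knave}
In every consistent assignment, Rumi is a knight.

Rumi is a knight.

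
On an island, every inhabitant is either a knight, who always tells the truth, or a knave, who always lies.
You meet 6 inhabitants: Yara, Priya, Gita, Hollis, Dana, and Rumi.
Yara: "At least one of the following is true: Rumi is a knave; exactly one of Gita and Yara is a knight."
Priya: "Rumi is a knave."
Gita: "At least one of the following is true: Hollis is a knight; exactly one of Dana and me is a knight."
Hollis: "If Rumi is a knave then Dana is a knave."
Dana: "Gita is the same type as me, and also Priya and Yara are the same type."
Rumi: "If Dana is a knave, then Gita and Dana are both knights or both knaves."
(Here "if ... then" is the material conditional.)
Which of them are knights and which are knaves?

Yara (knight): "at least one of the following is true: Rumi is a knave; exactly one of Gita and Yara is a knight" — true. ✓
Priya (knight): "Rumi is a knave" — true. ✓
Gita (knight): "at least one of the following is true: Hollis is a knight; exactly one of Dana and me is a knight" — true. ✓
Since Hollis is a knight, "if Rumi is a knave then Dana is a knave" needs to be true, which holds.
Dana (knave): "Gita is the same type as me, and also Priya and Yara are the same type" — False. ✓
Rumi (knave): "if Dana is a knave, then Gita and Dana are both knights or both knaves" — False. ✓

Yara is a knight, Priya is a knight, Gita is a knight, Hollis is a knight, Dana is a knave, and Rumi is a knave.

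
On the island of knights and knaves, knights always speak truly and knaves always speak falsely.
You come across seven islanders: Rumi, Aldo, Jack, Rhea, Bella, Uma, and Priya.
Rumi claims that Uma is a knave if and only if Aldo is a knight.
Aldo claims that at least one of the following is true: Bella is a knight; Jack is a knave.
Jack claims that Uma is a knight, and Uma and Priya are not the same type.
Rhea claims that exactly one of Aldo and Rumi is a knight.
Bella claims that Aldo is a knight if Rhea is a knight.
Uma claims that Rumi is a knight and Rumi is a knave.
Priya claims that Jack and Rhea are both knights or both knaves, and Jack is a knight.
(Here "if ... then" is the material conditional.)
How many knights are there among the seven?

3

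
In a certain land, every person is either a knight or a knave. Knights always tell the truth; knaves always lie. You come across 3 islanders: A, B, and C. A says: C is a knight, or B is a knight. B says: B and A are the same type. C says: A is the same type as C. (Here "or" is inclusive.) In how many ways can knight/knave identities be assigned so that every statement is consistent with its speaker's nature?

3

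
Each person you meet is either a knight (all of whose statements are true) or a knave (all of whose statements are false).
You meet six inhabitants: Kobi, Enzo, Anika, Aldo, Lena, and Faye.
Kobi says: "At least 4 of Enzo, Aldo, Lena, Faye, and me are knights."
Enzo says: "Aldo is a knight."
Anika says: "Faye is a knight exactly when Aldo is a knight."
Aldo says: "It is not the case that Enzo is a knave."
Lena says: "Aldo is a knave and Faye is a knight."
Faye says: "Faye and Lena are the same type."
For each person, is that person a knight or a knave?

Kobi is a knave, so "at least 4 of Enzo, Aldo, Lena, Faye, and me are knights" must be False — and it is.
Since Enzo is a knave, "Aldo is a knight" needs to be False, which holds.
As a knave, Anika's statement "Faye is a knight exactly when Aldo is a knight" should be False; it is.
Aldo (knave): "it is not the case that Enzo is a knave" — False. ✓
Lena is a knight; "Aldo is a knave and Faye is a knight" is True, as required.
As a knight, Faye's statement "Faye and Lena are the same type" should be True; it is.

Knights: Lena and Faye. Knaves: Kobi, Enzo, Anika, and Aldo.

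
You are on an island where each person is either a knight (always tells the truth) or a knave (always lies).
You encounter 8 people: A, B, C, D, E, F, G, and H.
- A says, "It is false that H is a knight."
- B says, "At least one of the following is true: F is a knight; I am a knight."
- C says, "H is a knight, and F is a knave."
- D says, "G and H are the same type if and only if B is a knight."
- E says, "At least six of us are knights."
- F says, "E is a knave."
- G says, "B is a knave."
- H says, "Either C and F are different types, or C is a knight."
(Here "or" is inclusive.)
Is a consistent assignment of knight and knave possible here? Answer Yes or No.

Yes

One consistent assignment: A=knave, B=knight, C=knave, D=knave, E=knave, F=knight, G=knave, H=knight.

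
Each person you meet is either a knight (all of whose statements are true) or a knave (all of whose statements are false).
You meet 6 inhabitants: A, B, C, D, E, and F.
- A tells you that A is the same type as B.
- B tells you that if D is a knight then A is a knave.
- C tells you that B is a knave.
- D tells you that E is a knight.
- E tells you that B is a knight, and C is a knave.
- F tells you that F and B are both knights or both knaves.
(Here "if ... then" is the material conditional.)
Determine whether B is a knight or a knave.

B is a knight.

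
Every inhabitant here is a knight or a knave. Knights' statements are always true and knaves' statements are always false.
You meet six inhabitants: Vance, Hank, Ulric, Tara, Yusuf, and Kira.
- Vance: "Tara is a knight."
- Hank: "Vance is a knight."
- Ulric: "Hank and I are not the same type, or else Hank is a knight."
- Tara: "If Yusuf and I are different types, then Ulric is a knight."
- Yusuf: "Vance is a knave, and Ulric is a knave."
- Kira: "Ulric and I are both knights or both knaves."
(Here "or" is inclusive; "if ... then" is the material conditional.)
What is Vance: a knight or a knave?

Vance is a knight.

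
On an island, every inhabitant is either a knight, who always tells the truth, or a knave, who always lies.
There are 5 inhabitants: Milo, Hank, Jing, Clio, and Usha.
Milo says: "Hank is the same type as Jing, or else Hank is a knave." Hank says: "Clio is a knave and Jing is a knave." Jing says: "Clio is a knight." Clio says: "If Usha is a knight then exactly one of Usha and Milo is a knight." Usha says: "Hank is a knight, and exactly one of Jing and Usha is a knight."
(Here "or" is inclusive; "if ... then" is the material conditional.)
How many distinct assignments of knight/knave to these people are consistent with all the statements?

1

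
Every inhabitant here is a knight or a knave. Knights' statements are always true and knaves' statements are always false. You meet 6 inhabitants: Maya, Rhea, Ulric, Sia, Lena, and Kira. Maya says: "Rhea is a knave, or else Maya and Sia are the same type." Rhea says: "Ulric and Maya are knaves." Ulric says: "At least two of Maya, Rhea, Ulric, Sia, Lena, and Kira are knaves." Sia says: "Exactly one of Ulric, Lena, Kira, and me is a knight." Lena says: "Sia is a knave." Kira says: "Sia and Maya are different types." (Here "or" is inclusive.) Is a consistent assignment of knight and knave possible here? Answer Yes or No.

Yes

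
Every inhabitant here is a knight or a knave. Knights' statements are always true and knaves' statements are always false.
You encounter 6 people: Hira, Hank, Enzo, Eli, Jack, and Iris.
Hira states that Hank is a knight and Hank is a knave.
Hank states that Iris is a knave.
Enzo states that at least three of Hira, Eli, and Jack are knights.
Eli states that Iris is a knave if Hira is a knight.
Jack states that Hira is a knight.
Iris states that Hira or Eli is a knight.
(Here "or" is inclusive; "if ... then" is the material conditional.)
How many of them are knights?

2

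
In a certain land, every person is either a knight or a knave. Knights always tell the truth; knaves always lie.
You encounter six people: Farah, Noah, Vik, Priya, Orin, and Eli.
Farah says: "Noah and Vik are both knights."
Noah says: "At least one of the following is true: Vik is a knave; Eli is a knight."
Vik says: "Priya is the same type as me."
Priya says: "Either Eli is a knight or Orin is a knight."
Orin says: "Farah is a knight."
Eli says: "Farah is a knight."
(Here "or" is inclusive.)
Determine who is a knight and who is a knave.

As a knight, Farah's statement "Noah and Vik are both knights" should be true; it is.
Noah is a knight, so "at least one of the following is true: Vik is a knave; Eli is a knight" must be true — and it is.
Vik is a knight, and the claim "Priya is the same type as me" is indeed true.
Since Priya is a knight, "either Eli is a knight or Orin is a knight" needs to be true, which holds.
Orin is a knight, so "Farah is a knight" must be true — and it is.
As a knight, Eli's statement "Farah is a knight" should be true; it is.

Farah is a knight, Noah is a knight, Vik is a knight, Priya is a knight, Orin is a knight, and Eli is a knight.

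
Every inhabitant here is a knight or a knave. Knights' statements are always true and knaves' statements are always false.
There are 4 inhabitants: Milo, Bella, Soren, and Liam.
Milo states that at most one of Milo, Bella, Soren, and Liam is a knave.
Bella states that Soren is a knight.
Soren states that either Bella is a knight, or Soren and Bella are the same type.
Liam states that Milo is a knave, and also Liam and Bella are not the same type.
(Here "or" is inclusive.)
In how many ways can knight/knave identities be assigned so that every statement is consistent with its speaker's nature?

Consistent assignments:
  Milo=knight, Bella=knight, Soren=knight, Liam=knave

1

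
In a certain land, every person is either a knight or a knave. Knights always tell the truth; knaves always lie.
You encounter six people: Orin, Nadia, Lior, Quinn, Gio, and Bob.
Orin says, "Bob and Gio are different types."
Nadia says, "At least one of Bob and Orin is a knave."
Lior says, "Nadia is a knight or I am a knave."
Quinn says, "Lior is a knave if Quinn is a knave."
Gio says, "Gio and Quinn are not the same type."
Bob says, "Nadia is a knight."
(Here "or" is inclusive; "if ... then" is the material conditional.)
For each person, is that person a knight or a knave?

Knights: Nadia, Lior, Gio, and Bob. Knaves: Orin and Quinn.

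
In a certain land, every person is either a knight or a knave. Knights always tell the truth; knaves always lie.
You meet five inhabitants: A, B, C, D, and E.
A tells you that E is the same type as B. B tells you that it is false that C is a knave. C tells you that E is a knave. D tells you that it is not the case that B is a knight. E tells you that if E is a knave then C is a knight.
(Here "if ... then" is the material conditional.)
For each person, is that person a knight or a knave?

A is a knave; "E is the same type as B" is False, as required.
B is a knave, so "it is false that C is a knave" must be False — and it is.
As a knave, C's statement "E is a knave" should be False; it is.
D is a knight, and the claim "it is not the case that B is a knight" is indeed True.
E is a knight, and the claim "if E is a knave then C is a knight" is indeed True.

A is a knave, B is a knave, C is a knave, D is a knight, and E is a knight.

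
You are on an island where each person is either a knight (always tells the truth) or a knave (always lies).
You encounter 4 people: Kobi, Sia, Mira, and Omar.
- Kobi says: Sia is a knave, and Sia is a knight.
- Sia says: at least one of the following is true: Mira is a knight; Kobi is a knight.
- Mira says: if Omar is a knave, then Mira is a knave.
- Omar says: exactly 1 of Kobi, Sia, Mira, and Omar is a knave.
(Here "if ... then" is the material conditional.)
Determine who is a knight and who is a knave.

Kobi is a knave, Sia is a knight, Mira is a knight, and Omar is a knight.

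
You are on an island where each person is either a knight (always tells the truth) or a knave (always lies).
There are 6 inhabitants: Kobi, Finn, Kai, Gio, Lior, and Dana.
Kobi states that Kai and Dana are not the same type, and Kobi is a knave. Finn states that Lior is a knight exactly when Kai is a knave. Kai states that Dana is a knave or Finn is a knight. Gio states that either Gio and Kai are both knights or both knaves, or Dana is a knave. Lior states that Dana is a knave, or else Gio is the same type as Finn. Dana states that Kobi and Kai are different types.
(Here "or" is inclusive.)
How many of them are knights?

3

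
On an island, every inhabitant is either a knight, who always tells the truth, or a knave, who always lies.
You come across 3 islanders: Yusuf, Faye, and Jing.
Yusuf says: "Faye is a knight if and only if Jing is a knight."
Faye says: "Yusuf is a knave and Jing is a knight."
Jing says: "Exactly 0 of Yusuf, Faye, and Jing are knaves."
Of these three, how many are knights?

The unique consistent assignment is Yusuf=knight, Faye=knave, Jing=knave.
That has 1 knight.

1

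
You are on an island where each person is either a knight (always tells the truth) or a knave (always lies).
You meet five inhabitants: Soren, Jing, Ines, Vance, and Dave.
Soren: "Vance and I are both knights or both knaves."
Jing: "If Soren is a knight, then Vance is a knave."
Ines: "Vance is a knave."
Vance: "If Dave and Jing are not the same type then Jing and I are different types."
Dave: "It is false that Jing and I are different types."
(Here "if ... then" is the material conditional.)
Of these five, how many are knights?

The unique consistent assignment is Soren=knave, Jing=knight, Ines=knave, Vance=knight, Dave=knight.
That has 3 knights.

3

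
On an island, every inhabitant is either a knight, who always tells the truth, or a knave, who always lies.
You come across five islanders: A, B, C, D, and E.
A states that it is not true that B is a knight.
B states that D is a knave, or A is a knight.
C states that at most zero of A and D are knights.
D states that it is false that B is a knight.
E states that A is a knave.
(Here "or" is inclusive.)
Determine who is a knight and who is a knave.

A is a knave, B is a knight, C is a knight, D is a knave, and E is a knight.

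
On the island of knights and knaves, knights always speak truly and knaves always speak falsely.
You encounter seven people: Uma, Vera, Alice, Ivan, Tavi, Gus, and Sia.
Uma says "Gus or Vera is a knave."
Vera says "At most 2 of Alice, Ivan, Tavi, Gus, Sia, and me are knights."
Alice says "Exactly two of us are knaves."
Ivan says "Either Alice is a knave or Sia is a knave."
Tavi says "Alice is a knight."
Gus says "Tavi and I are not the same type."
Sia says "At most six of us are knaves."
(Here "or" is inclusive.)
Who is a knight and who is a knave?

Uma is a knight, Vera is a knave, Alice is a knave, Ivan is a knight, Tavi is a knave, Gus is a knight, and Sia is a knight.

Uma is a knight, so "Gus or Vera is a knave" must be True — and it is.
Vera (knave): "at most 2 of Alice, Ivan, Tavi, Gus, Sia, and me are knights" — False. ✓
Since Alice is a knave, "exactly two of us are knaves" needs to be False, which holds.
Ivan is a knight, so "either Alice is a knave or Sia is a knave" must be True — and it is.
Tavi (knave): "Alice is a knight" — False. ✓
Since Gus is a knight, "Tavi and I are not the same type" needs to be True, which holds.
As a knight, Sia's statement "at most six of us are knaves" should be True; it is.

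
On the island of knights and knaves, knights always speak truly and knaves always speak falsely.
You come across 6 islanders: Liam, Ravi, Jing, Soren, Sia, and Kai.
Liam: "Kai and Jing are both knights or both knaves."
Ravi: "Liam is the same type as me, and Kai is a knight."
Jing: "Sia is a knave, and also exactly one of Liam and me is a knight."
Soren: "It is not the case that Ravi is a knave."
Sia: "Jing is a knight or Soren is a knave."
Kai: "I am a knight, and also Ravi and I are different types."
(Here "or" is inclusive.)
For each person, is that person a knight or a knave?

Liam (knight): "Kai and Jing are both knights or both knaves" — true. ✓
Ravi is a knave; "Liam is the same type as me, and Kai is a knight" is false, as required.
Jing is a knave; "Sia is a knave, and also exactly one of Liam and me is a knight" is false, as required.
Soren (knave): "it is not the case that Ravi is a knave" — false. ✓
Sia is a knight, so "Jing is a knight or Soren is a knave" must be true — and it is.
Since Kai is a knave, "I am a knight, and also Ravi and I are different types" needs to be false, which holds.

Liam is a knight, Ravi is a knave, Jing is a knave, Soren is a knave, Sia is a knight, and Kai is a knave.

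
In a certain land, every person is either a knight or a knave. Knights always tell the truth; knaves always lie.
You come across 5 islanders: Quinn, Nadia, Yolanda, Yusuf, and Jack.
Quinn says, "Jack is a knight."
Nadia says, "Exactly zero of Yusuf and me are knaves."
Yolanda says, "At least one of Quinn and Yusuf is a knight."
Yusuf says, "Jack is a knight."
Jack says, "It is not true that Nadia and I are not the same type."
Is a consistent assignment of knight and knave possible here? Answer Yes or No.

Yes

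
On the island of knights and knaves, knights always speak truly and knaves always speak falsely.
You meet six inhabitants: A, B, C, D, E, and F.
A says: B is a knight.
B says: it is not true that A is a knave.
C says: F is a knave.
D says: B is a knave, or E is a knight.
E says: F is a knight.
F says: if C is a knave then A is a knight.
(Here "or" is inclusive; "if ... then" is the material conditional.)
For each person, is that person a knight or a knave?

A is a knight, B is a knight, C is a knave, D is a knight, E is a knight, and F is a knight.

A is a knight, and the claim "B is a knight" is indeed true.
As a knight, B's statement "it is not true that A is a knave" should be true; it is.
C is a knave, and the claim "F is a knave" is indeed False.
As a knight, D's statement "B is a knave, or E is a knight" should be true; it is.
E is a knight, and the claim "F is a knight" is indeed true.
F is a knight; "if C is a knave then A is a knight" is true, as required.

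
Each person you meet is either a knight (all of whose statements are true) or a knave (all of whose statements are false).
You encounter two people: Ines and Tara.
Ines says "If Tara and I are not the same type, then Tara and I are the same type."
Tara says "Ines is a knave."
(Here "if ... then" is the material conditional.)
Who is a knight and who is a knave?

Knights: Tara. Knaves: Ines.

Since Ines is a knave, "if Tara and I are not the same type, then Tara and I are the same type" needs to be False, which holds.
As a knight, Tara's statement "Ines is a knave" should be True; it is.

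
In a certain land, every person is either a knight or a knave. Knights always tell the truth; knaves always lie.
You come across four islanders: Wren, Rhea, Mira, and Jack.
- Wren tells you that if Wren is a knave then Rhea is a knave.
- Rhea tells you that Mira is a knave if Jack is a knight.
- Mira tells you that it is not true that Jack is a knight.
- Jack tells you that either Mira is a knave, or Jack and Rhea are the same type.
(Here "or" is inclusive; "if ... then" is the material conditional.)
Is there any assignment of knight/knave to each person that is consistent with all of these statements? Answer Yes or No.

Yes

One consistent assignment: Wren=knight, Rhea=knight, Mira=knight, Jack=knave.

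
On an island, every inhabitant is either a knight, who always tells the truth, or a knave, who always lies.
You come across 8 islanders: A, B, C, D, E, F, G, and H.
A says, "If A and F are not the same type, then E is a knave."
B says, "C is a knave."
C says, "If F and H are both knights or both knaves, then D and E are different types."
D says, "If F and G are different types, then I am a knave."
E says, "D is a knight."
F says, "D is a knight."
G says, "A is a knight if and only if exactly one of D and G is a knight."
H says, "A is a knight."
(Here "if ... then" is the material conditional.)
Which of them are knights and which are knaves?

A is a knave, B is a knave, C is a knight, D is a knight, E is a knight, F is a knight, G is a knight, and H is a knave.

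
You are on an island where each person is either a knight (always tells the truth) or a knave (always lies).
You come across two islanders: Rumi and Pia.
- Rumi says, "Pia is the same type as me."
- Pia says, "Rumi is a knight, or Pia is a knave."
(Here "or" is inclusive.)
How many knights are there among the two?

2

The unique consistent assignment is Rumi=knight, Pia=knight.
That has 2 knights.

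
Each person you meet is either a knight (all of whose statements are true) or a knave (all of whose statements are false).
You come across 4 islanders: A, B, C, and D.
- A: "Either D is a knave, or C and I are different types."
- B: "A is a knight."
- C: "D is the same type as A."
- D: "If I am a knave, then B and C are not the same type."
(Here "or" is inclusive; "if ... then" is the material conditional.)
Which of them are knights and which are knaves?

A is a knave, B is a knave, C is a knave, and D is a knight.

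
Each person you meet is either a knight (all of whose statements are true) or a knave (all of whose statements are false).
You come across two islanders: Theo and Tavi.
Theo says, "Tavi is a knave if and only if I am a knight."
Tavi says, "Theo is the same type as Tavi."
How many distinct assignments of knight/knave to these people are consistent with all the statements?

Consistent assignments:
  Theo=knight, Tavi=knave

1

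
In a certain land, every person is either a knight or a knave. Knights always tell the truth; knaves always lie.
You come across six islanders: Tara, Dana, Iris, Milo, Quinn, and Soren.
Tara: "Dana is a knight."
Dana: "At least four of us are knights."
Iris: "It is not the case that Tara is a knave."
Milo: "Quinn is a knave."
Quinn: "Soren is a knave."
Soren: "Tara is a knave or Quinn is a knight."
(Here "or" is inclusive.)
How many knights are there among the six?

2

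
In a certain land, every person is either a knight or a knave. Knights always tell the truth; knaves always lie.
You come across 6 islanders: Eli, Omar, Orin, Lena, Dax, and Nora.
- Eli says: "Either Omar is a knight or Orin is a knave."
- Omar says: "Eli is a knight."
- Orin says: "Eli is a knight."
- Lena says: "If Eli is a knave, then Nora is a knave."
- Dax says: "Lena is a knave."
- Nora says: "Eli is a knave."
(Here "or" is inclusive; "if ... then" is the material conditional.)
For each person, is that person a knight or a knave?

Eli is a knight, Omar is a knight, Orin is a knight, Lena is a knight, Dax is a knave, and Nora is a knave.

Eli is a knight, so "either Omar is a knight or Orin is a knave" must be True — and it is.
Since Omar is a knight, "Eli is a knight" needs to be True, which holds.
Orin is a knight; "Eli is a knight" is True, as required.
Lena is a knight; "if Eli is a knave, then Nora is a knave" is True, as required.
Dax (knave): "Lena is a knave" — False. ✓
Since Nora is a knave, "Eli is a knave" needs to be False, which holds.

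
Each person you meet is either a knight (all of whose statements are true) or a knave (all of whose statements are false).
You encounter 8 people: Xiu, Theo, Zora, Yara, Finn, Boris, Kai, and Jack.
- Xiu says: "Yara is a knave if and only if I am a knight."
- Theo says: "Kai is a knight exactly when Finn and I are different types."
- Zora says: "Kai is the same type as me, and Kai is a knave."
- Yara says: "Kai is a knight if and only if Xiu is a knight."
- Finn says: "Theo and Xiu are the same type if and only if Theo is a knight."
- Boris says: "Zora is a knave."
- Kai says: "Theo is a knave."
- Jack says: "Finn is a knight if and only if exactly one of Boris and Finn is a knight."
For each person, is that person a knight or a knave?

Knights: Boris and Kai. Knaves: Xiu, Theo, Zora, Yara, Finn, and Jack.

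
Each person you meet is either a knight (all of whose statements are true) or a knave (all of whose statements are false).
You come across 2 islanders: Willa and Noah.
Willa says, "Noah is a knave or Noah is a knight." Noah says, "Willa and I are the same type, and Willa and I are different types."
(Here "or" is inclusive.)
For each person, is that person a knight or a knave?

Willa is a knight and Noah is a knave.

As a knight, Willa's statement "Noah is a knave or Noah is a knight" should be true; it is.
Noah is a knave, and the claim "Willa and I are the same type, and Willa and I are different types" is indeed False.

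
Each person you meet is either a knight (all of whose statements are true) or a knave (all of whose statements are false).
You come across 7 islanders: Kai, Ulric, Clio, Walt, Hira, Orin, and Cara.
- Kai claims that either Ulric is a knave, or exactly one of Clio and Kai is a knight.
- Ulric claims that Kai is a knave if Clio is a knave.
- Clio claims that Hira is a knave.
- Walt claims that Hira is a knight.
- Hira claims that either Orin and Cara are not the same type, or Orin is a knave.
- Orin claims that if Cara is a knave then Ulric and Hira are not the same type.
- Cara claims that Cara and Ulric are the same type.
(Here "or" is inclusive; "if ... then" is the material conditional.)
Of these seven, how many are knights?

The unique consistent assignment is Kai=knave, Ulric=knight, Clio=knave, Walt=knight, Hira=knight, Orin=knave, Cara=knave.
That has 3 knights.

3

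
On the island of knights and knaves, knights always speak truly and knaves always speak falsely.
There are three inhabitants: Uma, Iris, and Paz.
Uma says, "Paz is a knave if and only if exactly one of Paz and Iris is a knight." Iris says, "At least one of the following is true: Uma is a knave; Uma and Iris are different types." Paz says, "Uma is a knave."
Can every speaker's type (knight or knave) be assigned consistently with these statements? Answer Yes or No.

No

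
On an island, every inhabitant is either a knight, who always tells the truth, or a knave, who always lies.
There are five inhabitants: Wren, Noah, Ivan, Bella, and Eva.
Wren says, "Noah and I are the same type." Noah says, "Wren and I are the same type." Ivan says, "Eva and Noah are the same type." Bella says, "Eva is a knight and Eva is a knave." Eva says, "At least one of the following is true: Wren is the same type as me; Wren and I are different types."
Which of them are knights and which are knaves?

Knights: Wren, Noah, Ivan, and Eva. Knaves: Bella.

Wren is a knight, and the claim "Noah and I are the same type" is indeed true.
Noah is a knight; "Wren and I are the same type" is true, as required.
Ivan is a knight; "Eva and Noah are the same type" is true, as required.
Bella is a knave, and the claim "Eva is a knight and Eva is a knave" is indeed false.
Since Eva is a knight, "at least one of the following is true: Wren is the same type as me; Wren and I are different types" needs to be true, which holds.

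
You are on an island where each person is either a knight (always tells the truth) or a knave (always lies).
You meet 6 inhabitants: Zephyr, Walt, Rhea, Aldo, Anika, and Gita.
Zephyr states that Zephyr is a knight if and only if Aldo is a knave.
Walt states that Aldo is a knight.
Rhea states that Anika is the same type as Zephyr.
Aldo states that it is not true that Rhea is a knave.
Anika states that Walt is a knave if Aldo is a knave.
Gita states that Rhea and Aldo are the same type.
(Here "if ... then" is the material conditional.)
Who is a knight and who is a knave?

Zephyr is a knave, Walt is a knave, Rhea is a knave, Aldo is a knave, Anika is a knight, and Gita is a knight.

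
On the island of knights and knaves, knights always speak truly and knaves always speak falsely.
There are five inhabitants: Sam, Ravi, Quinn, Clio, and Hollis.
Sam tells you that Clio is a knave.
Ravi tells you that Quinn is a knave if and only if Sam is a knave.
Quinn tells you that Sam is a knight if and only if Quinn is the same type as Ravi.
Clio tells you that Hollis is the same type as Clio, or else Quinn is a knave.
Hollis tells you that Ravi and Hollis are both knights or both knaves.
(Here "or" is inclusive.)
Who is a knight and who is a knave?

Knights: Sam, Ravi, Quinn, and Hollis. Knaves: Clio.

As a knight, Sam's statement "Clio is a knave" should be True; it is.
Ravi is a knight; "Quinn is a knave if and only if Sam is a knave" is True, as required.
Quinn is a knight, and the claim "Sam is a knight if and only if Quinn is the same type as Ravi" is indeed True.
Clio is a knave, and the claim "Hollis is the same type as Clio, or else Quinn is a knave" is indeed False.
Hollis is a knight, and the claim "Ravi and Hollis are both knights or both knaves" is indeed True.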